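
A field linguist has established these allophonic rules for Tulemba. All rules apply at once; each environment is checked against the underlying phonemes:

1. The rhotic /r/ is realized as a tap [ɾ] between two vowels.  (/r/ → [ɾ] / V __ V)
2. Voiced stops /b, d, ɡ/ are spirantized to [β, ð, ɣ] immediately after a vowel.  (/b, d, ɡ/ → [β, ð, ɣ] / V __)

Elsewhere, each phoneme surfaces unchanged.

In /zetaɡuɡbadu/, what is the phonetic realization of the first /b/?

[b]

/b/ (between /ɡ/ and /a/): rule 2 targets it, but not immediately after a vowel → unchanged [b].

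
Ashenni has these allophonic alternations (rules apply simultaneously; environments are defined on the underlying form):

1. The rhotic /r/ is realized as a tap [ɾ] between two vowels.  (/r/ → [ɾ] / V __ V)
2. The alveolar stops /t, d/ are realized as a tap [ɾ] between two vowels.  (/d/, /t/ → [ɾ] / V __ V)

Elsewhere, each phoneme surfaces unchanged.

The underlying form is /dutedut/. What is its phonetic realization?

/d/ (word-initial) is in the target of rule 2 but the environment (between two vowels) is not met → [d].
/t/ (between /u/ and /e/): between two vowels, so rule 2 applies → [ɾ].
Rule 2 applies to /d/ (between /e/ and /u/: between two vowels) → [ɾ].
/t/ (word-final): rule 2 targets it, but not between two vowels → unchanged [t].

[duɾeɾut]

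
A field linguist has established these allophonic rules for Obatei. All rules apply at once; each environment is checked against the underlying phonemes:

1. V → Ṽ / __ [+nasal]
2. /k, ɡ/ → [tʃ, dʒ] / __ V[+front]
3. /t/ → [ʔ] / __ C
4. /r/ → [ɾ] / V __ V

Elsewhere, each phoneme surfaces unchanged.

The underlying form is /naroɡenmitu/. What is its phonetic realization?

[naɾodʒẽnmitu]

/a/ (between /n/ and /r/): rule 1 targets it, but not before a nasal consonant → unchanged [a].
Rule 4 applies to /r/ (between /a/ and /o/: between two vowels) → [ɾ].
/o/ (between /r/ and /ɡ/): rule 1 targets it, but not before a nasal consonant → unchanged [o].
/ɡ/ meets the environment for rule 2 (before a front vowel) → [dʒ].
Rule 1 applies to /e/ (between /ɡ/ and /n/: before a nasal consonant) → [ẽ].
/i/ (between /m/ and /t/) is in the target of rule 1 but the environment (before a nasal consonant) is not met → [i].
/t/ (between /i/ and /u/): rule 3 targets it, but not immediately before a consonant → unchanged [t].
/u/ — word-final; rule 1 does not apply here → [u].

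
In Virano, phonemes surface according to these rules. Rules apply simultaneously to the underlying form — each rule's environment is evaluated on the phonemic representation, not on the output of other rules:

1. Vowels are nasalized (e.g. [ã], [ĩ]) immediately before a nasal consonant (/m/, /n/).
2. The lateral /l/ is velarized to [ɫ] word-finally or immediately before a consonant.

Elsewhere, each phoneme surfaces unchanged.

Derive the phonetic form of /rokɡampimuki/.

[rokɡãmpĩmuki]

/r/ stays [r].
/o/ (between /r/ and /k/) fails the environment for rule 1, so it stays [o].
/k/ (between /o/ and /ɡ/) is unaffected → [k].
/ɡ/ (between /k/ and /a/): no rule targets it → [ɡ].
/a/ (between /ɡ/ and /m/): before a nasal consonant, so rule 1 applies → [ã].
/m/ — not in any rule's target class → [m].
/p/ (between /m/ and /i/): no rule targets it → [p].
/i/ (between /p/ and /m/): before a nasal consonant, so rule 1 applies → [ĩ].
/m/ stays [m].
/u/ — between /m/ and /k/; rule 1 does not apply here → [u].
/k/ (between /u/ and /i/): no rule targets it → [k].
/i/ — word-final; rule 1 does not apply here → [i].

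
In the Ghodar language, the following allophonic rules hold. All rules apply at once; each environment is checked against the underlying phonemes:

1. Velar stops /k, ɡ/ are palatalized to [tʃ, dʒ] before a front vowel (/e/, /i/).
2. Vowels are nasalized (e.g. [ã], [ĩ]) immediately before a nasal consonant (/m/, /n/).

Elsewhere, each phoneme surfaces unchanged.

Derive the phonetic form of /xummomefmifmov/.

/x/ (word-initial): no rule targets it → [x].
Rule 2 applies to /u/ (between /x/ and /m/: before a nasal consonant) → [ũ].
/m/ (between /u/ and /m/): no rule targets it → [m].
/m/ — not in any rule's target class → [m].
Rule 2 applies to /o/ (between /m/ and /m/: before a nasal consonant) → [õ].
/m/ (between /o/ and /e/): no rule targets it → [m].
/e/ — between /m/ and /f/; rule 2 does not apply here → [e].
/f/ (between /e/ and /m/) is unaffected → [f].
/m/ — not in any rule's target class → [m].
/i/ (between /m/ and /f/) fails the environment for rule 2, so it stays [i].
/f/ — not in any rule's target class → [f].
/m/ (between /f/ and /o/): no rule targets it → [m].
/o/ (between /m/ and /v/): rule 2 targets it, but not before a nasal consonant → unchanged [o].
/v/ (word-final): no rule targets it → [v].

[xũmmõmefmifmov]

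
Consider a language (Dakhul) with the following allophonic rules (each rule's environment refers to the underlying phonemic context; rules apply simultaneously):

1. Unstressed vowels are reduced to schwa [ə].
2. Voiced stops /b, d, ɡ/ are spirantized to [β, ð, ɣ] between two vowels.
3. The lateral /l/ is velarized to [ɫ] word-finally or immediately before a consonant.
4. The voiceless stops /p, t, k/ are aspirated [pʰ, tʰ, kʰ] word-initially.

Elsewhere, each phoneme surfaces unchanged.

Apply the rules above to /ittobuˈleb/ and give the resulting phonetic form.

Rule 1 applies to /i/ (word-initial: in an unstressed syllable) → [ə].
/t/ (between /i/ and /t/) is in the target of rule 4 but the environment (word-initially) is not met → [t].
/t/ (between /t/ and /o/) fails the environment for rule 4, so it stays [t].
/o/ meets the environment for rule 1 (in an unstressed syllable) → [ə].
Rule 2 applies to /b/ (between /o/ and /u/: between two vowels) → [β].
Rule 1 applies to /u/ (between /b/ and /l/: in an unstressed syllable) → [ə].
/l/ — between /u/ and /e/; rule 3 does not apply here → [l].
/e/ (between /l/ and /b/): rule 1 targets it, but not in an unstressed syllable → unchanged [e].
/b/ (word-final) fails the environment for rule 2, so it stays [b].

[əttəβəˈleb]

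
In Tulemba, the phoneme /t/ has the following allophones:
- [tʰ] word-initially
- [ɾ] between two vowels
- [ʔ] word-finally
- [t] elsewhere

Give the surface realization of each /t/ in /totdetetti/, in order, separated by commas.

[tʰ], [t], [ɾ], [t], [t]

Occurrence 1 (position 1): word-initially → [tʰ].
Occurrence 2 (position 3): no conditioning environment matches → elsewhere allophone [t].
Occurrence 3 (position 6): between two vowels → [ɾ].
Occurrence 4 (position 8): no conditioning environment matches → elsewhere allophone [t].
Occurrence 5 (position 9): no conditioning environment matches → elsewhere allophone [t].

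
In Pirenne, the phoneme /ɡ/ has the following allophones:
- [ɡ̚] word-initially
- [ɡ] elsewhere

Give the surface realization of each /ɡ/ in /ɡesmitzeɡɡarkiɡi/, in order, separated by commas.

[ɡ̚], [ɡ], [ɡ], [ɡ]

Occurrence 1 (position 1): word-initially → [ɡ̚].
Occurrence 2 (position 9): no conditioning environment matches → elsewhere allophone [ɡ].
Occurrence 3 (position 10): no conditioning environment matches → elsewhere allophone [ɡ].
Occurrence 4 (position 15): no conditioning environment matches → elsewhere allophone [ɡ].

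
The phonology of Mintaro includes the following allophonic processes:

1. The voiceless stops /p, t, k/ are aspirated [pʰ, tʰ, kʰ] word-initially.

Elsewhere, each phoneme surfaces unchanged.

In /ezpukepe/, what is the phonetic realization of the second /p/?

[p]

/p/ (between /e/ and /e/) is in the target of rule 1 but the environment (word-initially) is not met → [p].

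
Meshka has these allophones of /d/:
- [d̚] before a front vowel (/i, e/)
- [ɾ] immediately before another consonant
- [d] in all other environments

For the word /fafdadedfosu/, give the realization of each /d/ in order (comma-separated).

Occurrence 1 (position 4): no conditioning environment matches → elsewhere allophone [d].
Occurrence 2 (position 6): before a front vowel (/i, e/) → [d̚].
Occurrence 3 (position 8): immediately before another consonant → [ɾ].

[d], [d̚], [ɾ]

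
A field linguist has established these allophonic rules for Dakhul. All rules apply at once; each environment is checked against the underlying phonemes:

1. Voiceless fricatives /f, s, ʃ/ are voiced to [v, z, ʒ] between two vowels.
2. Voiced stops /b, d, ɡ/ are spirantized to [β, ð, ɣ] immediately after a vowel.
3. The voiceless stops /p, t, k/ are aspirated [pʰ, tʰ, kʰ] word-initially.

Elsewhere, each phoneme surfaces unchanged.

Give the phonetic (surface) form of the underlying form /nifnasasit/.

/n/ (word-initial): no rule targets it → [n].
/i/ (between /n/ and /f/): no rule targets it → [i].
/f/ — between /i/ and /n/; rule 1 does not apply here → [f].
/n/ — not in any rule's target class → [n].
/a/ (between /n/ and /s/) is unaffected → [a].
/s/ (between /a/ and /a/): between two vowels, so rule 1 applies → [z].
/a/ (between /s/ and /s/) is unaffected → [a].
/s/ meets the environment for rule 1 (between two vowels) → [z].
/i/ stays [i].
/t/ — word-final; rule 3 does not apply here → [t].

[nifnazazit]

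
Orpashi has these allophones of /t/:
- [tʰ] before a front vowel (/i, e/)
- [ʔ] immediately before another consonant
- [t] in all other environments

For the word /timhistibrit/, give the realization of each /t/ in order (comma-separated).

Occurrence 1 (position 1): before a front vowel (/i, e/) → [tʰ].
Occurrence 2 (position 7): before a front vowel (/i, e/) → [tʰ].
Occurrence 3 (position 12): no conditioning environment matches → elsewhere allophone [t].

[tʰ], [tʰ], [t]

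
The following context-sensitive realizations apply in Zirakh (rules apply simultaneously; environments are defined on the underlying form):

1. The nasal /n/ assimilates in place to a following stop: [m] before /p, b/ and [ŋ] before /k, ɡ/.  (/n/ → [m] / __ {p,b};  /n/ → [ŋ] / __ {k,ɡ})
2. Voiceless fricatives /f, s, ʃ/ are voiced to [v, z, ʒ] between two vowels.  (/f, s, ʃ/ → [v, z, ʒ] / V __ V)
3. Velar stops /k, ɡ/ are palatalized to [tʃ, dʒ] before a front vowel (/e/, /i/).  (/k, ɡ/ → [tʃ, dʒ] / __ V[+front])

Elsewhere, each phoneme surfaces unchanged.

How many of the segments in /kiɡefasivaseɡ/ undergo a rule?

5

Segments that undergo a rule: /k/ → [tʃ] (rule 3); /ɡ/ → [dʒ] (rule 3); /f/ → [v] (rule 2); /s/ → [z] (rule 2); /s/ → [z] (rule 2).
All other segments surface unchanged.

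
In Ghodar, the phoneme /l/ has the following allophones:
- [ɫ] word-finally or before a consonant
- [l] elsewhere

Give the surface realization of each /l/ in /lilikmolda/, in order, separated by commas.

Occurrence 1 (position 1): no conditioning environment matches → elsewhere allophone [l].
Occurrence 2 (position 3): no conditioning environment matches → elsewhere allophone [l].
Occurrence 3 (position 8): word-finally or before a consonant → [ɫ].

[l], [l], [ɫ]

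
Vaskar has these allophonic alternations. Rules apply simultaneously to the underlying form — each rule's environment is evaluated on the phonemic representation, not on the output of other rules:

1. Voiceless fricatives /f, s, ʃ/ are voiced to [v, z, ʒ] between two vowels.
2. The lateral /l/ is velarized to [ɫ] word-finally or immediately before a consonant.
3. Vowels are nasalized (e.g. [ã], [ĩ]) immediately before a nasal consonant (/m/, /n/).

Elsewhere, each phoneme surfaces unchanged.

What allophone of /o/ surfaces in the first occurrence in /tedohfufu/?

/o/ (between /d/ and /h/) is in the target of rule 3 but the environment (before a nasal consonant) is not met → [o].

[o]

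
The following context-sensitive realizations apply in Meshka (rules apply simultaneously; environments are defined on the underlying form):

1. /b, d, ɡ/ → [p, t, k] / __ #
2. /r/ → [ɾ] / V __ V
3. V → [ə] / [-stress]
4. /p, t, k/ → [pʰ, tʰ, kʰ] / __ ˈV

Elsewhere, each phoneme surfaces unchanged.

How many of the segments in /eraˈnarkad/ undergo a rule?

Segments that undergo a rule: /e/ → [ə] (rule 3); /r/ → [ɾ] (rule 2); /a/ → [ə] (rule 3); /a/ → [ə] (rule 3); /d/ → [t] (rule 1).
All other segments surface unchanged.

5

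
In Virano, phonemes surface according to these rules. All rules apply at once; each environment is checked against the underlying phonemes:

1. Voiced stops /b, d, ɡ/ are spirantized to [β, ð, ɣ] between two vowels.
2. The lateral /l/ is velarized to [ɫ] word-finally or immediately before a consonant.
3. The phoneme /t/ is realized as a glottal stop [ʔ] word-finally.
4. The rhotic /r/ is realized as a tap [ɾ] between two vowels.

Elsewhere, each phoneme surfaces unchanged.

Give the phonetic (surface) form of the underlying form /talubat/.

/t/ (word-initial) is in the target of rule 3 but the environment (word-finally) is not met → [t].
/a/ (between /t/ and /l/): no rule targets it → [a].
/l/ (between /a/ and /u/) is in the target of rule 2 but the environment (word-finally or immediately before a consonant) is not met → [l].
/u/ stays [u].
/b/ (between /u/ and /a/): between two vowels, so rule 1 applies → [β].
/a/ stays [a].
Rule 3 applies to /t/ (word-final: word-finally) → [ʔ].

[taluβaʔ]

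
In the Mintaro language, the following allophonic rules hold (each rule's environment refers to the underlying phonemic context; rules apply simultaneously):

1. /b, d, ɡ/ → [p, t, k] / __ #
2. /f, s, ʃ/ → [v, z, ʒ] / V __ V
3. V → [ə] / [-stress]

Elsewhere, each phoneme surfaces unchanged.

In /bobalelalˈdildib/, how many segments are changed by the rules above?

6

Segments that undergo a rule: /o/ → [ə] (rule 3); /a/ → [ə] (rule 3); /e/ → [ə] (rule 3); /a/ → [ə] (rule 3); /i/ → [ə] (rule 3); /b/ → [p] (rule 1).
All other segments surface unchanged.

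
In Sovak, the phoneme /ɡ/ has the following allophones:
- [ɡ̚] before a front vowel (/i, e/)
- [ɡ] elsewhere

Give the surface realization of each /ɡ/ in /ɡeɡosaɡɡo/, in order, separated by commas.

Occurrence 1 (position 1): before a front vowel (/i, e/) → [ɡ̚].
Occurrence 2 (position 3): no conditioning environment matches → elsewhere allophone [ɡ].
Occurrence 3 (position 7): no conditioning environment matches → elsewhere allophone [ɡ].
Occurrence 4 (position 8): no conditioning environment matches → elsewhere allophone [ɡ].

[ɡ̚], [ɡ], [ɡ], [ɡ]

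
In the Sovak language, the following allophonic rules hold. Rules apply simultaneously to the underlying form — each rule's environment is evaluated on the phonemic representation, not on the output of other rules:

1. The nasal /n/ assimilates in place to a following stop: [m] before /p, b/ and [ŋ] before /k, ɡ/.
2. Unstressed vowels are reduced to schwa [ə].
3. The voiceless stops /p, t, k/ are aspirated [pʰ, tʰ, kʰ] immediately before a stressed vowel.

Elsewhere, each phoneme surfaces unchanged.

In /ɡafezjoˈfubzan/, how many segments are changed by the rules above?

Segments that undergo a rule: /a/ → [ə] (rule 2); /e/ → [ə] (rule 2); /o/ → [ə] (rule 2); /a/ → [ə] (rule 2).
All other segments surface unchanged.

4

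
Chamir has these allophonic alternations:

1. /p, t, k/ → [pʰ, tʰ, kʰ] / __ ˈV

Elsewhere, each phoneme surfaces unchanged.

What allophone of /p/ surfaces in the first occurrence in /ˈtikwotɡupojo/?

/p/ (between /u/ and /o/) is in the target of rule 1 but the environment (immediately before a stressed vowel) is not met → [p].

[p]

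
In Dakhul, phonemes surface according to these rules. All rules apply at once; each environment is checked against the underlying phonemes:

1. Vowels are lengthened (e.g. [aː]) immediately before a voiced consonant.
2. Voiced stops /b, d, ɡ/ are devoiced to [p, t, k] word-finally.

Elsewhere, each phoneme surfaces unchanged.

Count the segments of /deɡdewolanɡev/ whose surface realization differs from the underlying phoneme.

5

Segments that undergo a rule: /e/ → [eː] (rule 1); /e/ → [eː] (rule 1); /o/ → [oː] (rule 1); /a/ → [aː] (rule 1); /e/ → [eː] (rule 1).
All other segments surface unchanged.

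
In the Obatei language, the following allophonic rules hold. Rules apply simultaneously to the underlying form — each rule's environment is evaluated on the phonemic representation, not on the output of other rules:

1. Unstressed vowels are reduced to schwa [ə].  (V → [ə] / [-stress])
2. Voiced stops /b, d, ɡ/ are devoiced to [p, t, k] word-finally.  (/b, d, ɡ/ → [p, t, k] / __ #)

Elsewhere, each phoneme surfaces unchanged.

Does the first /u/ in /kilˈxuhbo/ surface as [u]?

Yes

/u/ (between /x/ and /h/): rule 1 targets it, but not in an unstressed syllable → unchanged [u].
The actual realization is [u], which matches [u].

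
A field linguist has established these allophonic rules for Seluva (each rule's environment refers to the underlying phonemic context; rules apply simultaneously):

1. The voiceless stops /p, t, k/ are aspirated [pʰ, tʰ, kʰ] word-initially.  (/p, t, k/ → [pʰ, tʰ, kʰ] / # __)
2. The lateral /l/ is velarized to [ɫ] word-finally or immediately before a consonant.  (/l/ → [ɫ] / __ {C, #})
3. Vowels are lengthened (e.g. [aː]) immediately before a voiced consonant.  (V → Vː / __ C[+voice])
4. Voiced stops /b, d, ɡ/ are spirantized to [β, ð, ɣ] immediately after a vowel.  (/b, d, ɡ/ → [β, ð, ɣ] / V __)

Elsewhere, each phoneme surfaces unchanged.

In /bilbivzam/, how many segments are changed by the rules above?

4

Segments that undergo a rule: /i/ → [iː] (rule 3); /l/ → [ɫ] (rule 2); /i/ → [iː] (rule 3); /a/ → [aː] (rule 3).
All other segments surface unchanged.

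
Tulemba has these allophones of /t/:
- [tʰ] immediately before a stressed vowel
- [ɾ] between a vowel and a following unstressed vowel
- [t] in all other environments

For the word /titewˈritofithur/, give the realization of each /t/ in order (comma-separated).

[t], [ɾ], [ɾ], [t]

Occurrence 1 (position 1): no conditioning environment matches → elsewhere allophone [t].
Occurrence 2 (position 3): between a vowel and an unstressed vowel → [ɾ].
Occurrence 3 (position 8): between a vowel and an unstressed vowel → [ɾ].
Occurrence 4 (position 12): no conditioning environment matches → elsewhere allophone [t].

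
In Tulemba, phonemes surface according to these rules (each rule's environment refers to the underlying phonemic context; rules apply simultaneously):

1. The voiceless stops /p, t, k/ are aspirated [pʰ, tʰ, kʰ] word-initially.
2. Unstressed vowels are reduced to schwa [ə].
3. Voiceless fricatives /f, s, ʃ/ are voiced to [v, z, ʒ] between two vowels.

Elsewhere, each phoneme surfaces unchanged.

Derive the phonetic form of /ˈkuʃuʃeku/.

[ˈkʰuʒəʒəkə]

/k/ (word-initial): word-initially, so rule 1 applies → [kʰ].
/u/ (between /k/ and /ʃ/): rule 2 targets it, but not in an unstressed syllable → unchanged [u].
/ʃ/ (between /u/ and /u/): between two vowels, so rule 3 applies → [ʒ].
Rule 2 applies to /u/ (between /ʃ/ and /ʃ/: in an unstressed syllable) → [ə].
/ʃ/ — between /u/ and /e/, between two vowels — surfaces as [ʒ] (rule 3).
/e/ (between /ʃ/ and /k/): in an unstressed syllable, so rule 2 applies → [ə].
/k/ (between /e/ and /u/) is in the target of rule 1 but the environment (word-initially) is not met → [k].
/u/ meets the environment for rule 2 (in an unstressed syllable) → [ə].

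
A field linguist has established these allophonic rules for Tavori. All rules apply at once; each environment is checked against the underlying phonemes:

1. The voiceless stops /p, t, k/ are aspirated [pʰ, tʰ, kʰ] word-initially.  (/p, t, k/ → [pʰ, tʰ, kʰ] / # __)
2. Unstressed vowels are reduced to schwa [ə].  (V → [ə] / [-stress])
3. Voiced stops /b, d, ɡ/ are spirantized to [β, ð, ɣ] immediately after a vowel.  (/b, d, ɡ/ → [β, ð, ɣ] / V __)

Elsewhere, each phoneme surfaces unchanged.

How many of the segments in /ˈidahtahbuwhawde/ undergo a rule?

Segments that undergo a rule: /d/ → [ð] (rule 3); /a/ → [ə] (rule 2); /a/ → [ə] (rule 2); /u/ → [ə] (rule 2); /a/ → [ə] (rule 2); /e/ → [ə] (rule 2).
All other segments surface unchanged.

6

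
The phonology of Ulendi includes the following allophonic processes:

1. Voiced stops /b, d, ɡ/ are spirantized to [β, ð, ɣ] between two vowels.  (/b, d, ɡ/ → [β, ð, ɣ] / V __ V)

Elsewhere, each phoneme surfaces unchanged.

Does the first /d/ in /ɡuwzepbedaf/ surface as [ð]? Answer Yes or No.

Rule 1 applies to /d/ (between /e/ and /a/: between two vowels) → [ð].
The actual realization is [ð], which matches [ð].

Yes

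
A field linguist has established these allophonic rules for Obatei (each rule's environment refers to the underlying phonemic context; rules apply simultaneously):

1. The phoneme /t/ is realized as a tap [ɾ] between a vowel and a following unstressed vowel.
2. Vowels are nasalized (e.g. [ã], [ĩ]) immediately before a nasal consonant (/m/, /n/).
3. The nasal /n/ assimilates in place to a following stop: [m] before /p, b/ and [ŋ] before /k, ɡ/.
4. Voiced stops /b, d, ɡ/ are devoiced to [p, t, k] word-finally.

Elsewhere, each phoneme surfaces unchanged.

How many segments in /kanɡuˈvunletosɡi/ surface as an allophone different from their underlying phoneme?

Segments that undergo a rule: /a/ → [ã] (rule 2); /n/ → [ŋ] (rule 3); /u/ → [ũ] (rule 2); /t/ → [ɾ] (rule 1).
All other segments surface unchanged.

4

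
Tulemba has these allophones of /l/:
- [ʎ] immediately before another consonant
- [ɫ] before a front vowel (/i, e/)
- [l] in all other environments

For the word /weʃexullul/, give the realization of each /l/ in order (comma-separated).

Occurrence 1 (position 7): immediately before another consonant → [ʎ].
Occurrence 2 (position 8): no conditioning environment matches → elsewhere allophone [l].
Occurrence 3 (position 10): no conditioning environment matches → elsewhere allophone [l].

[ʎ], [l], [l]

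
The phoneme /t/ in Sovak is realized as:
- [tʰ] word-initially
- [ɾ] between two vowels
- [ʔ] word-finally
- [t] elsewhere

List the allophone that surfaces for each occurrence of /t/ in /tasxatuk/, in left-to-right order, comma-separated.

[tʰ], [ɾ]

Occurrence 1 (position 1): word-initially → [tʰ].
Occurrence 2 (position 6): between two vowels → [ɾ].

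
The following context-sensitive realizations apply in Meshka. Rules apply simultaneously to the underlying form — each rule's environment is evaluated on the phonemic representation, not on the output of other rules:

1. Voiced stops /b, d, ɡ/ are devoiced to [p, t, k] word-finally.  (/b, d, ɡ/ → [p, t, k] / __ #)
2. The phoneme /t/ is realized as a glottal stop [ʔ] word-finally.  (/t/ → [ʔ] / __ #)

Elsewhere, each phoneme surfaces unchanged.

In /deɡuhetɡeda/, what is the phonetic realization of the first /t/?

[t]

/t/ — between /e/ and /ɡ/; rule 2 does not apply here → [t].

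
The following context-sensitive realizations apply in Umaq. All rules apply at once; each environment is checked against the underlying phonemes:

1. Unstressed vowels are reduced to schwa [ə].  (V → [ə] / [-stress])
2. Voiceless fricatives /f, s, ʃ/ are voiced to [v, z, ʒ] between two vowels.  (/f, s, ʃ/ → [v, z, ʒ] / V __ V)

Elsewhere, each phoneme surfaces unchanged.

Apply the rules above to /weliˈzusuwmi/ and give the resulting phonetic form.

/e/ (between /w/ and /l/): in an unstressed syllable, so rule 1 applies → [ə].
/i/ (between /l/ and /z/): in an unstressed syllable, so rule 1 applies → [ə].
/u/ (between /z/ and /s/): rule 1 targets it, but not in an unstressed syllable → unchanged [u].
/s/ meets the environment for rule 2 (between two vowels) → [z].
/u/ (between /s/ and /w/) occurs in an unstressed syllable → [ə] by rule 1.
/i/ — word-final, in an unstressed syllable — surfaces as [ə] (rule 1).

[wələˈzuzəwmə]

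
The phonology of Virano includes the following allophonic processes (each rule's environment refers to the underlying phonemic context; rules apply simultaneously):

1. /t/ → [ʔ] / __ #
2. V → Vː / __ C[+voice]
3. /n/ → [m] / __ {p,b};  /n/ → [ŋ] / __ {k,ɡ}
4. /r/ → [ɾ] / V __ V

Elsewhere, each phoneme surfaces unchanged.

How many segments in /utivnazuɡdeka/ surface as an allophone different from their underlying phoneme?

3

Segments that undergo a rule: /i/ → [iː] (rule 2); /a/ → [aː] (rule 2); /u/ → [uː] (rule 2).
All other segments surface unchanged.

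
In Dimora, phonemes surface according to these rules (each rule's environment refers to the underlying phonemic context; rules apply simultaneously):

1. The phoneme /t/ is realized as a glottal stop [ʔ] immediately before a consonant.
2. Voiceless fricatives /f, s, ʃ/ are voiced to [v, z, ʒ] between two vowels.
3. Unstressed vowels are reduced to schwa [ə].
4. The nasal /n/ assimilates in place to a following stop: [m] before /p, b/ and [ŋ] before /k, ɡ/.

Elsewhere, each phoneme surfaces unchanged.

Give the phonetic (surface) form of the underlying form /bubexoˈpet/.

[bəbəxəˈpet]

/u/ (between /b/ and /b/): in an unstressed syllable, so rule 3 applies → [ə].
/e/ (between /b/ and /x/): in an unstressed syllable, so rule 3 applies → [ə].
/o/ (between /x/ and /p/) occurs in an unstressed syllable → [ə] by rule 3.
/e/ (between /p/ and /t/) fails the environment for rule 3, so it stays [e].
/t/ (word-final) fails the environment for rule 1, so it stays [t].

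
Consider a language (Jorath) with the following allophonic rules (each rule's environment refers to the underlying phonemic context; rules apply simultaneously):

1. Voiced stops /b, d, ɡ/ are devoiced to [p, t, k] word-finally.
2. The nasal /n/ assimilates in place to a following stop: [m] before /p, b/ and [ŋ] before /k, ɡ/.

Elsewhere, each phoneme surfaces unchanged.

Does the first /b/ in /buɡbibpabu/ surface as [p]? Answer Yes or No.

/b/ (word-initial): rule 1 targets it, but not word-finally → unchanged [b].
The actual realization is [b], not [p].

No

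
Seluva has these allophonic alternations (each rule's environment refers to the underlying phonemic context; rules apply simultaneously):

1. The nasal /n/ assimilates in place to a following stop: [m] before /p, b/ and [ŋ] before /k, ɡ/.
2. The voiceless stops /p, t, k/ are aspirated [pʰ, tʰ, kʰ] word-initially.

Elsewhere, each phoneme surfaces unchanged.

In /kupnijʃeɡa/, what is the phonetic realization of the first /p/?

[p]

/p/ (between /u/ and /n/) fails the environment for rule 2, so it stays [p].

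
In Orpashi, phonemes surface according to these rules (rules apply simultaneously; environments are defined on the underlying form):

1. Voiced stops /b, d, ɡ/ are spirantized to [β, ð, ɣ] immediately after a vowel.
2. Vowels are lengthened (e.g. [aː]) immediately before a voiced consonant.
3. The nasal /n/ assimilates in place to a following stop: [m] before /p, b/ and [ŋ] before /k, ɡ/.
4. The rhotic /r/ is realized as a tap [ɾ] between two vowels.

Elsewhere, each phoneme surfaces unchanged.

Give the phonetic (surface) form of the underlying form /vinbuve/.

[viːmbuːve]

/v/ stays [v].
/i/ — between /v/ and /n/, before a voiced consonant — surfaces as [iː] (rule 2).
Rule 3 applies to /n/ (between /i/ and /b/: before a labial or velar stop) → [m].
/b/ (between /n/ and /u/): rule 1 targets it, but not immediately after a vowel → unchanged [b].
/u/ meets the environment for rule 2 (before a voiced consonant) → [uː].
/v/ stays [v].
/e/ (word-final): rule 2 targets it, but not before a voiced consonant → unchanged [e].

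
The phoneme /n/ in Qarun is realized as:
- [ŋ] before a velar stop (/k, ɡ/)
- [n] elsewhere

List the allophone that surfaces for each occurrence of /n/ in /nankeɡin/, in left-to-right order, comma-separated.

Occurrence 1 (position 1): no conditioning environment matches → elsewhere allophone [n].
Occurrence 2 (position 3): before a velar stop → [ŋ].
Occurrence 3 (position 8): no conditioning environment matches → elsewhere allophone [n].

[n], [ŋ], [n]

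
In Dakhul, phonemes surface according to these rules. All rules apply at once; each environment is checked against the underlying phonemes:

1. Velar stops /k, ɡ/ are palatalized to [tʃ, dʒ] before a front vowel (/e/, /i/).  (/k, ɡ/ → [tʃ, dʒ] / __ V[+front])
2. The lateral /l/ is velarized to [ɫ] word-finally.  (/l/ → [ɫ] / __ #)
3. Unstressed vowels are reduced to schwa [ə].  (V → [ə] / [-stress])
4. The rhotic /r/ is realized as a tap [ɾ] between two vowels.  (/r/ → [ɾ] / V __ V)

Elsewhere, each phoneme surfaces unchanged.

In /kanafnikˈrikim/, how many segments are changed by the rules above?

5

Segments that undergo a rule: /a/ → [ə] (rule 3); /a/ → [ə] (rule 3); /i/ → [ə] (rule 3); /k/ → [tʃ] (rule 1); /i/ → [ə] (rule 3).
All other segments surface unchanged.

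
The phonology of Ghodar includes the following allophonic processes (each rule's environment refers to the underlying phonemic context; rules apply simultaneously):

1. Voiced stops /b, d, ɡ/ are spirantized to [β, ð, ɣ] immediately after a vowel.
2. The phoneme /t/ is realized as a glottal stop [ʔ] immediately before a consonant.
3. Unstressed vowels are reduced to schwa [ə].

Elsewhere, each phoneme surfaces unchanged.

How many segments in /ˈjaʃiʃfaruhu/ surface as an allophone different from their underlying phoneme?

Segments that undergo a rule: /i/ → [ə] (rule 3); /a/ → [ə] (rule 3); /u/ → [ə] (rule 3); /u/ → [ə] (rule 3).
All other segments surface unchanged.

4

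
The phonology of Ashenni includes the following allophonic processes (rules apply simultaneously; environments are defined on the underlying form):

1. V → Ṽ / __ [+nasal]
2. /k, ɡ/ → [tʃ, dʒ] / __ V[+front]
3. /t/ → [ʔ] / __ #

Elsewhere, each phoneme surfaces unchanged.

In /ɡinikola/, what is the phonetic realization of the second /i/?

[i]

/i/ (between /n/ and /k/): rule 1 targets it, but not before a nasal consonant → unchanged [i].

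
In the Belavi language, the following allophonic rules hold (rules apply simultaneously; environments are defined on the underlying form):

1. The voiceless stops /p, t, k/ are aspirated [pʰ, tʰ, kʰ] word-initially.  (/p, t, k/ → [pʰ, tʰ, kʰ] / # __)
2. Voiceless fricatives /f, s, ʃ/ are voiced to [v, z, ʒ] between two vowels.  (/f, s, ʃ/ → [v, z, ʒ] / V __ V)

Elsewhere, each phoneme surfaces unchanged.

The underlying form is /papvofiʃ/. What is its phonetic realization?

/p/ (word-initial): word-initially, so rule 1 applies → [pʰ].
/p/ (between /a/ and /v/): rule 1 targets it, but not word-initially → unchanged [p].
Rule 2 applies to /f/ (between /o/ and /i/: between two vowels) → [v].
/ʃ/ (word-final) is in the target of rule 2 but the environment (between two vowels) is not met → [ʃ].

[pʰapvoviʃ]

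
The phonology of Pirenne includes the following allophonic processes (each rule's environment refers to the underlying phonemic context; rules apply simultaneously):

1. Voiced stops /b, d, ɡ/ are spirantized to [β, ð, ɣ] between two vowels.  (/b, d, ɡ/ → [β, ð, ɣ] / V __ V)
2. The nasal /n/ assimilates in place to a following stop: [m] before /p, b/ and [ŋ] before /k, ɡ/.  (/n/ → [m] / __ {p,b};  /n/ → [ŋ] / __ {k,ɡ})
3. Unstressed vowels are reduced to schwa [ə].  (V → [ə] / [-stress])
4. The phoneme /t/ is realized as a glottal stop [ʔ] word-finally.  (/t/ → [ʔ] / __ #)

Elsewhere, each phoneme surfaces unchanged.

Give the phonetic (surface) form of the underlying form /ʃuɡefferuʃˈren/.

/ʃ/ — not in any rule's target class → [ʃ].
/u/ (between /ʃ/ and /ɡ/) occurs in an unstressed syllable → [ə] by rule 3.
Rule 1 applies to /ɡ/ (between /u/ and /e/: between two vowels) → [ɣ].
/e/ (between /ɡ/ and /f/): in an unstressed syllable, so rule 3 applies → [ə].
/f/ (between /e/ and /f/): no rule targets it → [f].
/f/ (between /f/ and /e/) is unaffected → [f].
/e/ (between /f/ and /r/) occurs in an unstressed syllable → [ə] by rule 3.
/r/ (between /e/ and /u/): no rule targets it → [r].
Rule 3 applies to /u/ (between /r/ and /ʃ/: in an unstressed syllable) → [ə].
/ʃ/ stays [ʃ].
/r/ (between /ʃ/ and /e/): no rule targets it → [r].
/e/ (between /r/ and /n/) is in the target of rule 3 but the environment (in an unstressed syllable) is not met → [e].
/n/ (word-final) fails the environment for rule 2, so it stays [n].

[ʃəɣəffərəʃˈren]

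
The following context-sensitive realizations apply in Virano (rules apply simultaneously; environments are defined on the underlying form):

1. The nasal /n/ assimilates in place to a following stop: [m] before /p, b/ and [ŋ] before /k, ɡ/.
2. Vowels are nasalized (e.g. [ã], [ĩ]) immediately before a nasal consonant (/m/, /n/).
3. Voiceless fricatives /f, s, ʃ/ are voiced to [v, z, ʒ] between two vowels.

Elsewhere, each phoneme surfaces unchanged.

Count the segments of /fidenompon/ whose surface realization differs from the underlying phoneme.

3

Segments that undergo a rule: /e/ → [ẽ] (rule 2); /o/ → [õ] (rule 2); /o/ → [õ] (rule 2).
All other segments surface unchanged.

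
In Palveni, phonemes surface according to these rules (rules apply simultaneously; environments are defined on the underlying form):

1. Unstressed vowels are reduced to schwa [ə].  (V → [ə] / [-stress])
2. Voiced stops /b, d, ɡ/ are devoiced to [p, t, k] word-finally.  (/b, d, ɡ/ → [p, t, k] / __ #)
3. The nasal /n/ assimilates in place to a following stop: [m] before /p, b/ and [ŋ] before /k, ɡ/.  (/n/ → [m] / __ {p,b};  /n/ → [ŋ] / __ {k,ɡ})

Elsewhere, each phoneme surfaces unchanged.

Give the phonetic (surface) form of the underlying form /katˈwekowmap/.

[kətˈwekəwməp]

/k/ (word-initial) is unaffected → [k].
/a/ (between /k/ and /t/) occurs in an unstressed syllable → [ə] by rule 1.
/t/ (between /a/ and /w/) is unaffected → [t].
/w/ (between /t/ and /e/): no rule targets it → [w].
/e/ (between /w/ and /k/) fails the environment for rule 1, so it stays [e].
/k/ stays [k].
/o/ (between /k/ and /w/) occurs in an unstressed syllable → [ə] by rule 1.
/w/ stays [w].
/m/ (between /w/ and /a/) is unaffected → [m].
/a/ (between /m/ and /p/): in an unstressed syllable, so rule 1 applies → [ə].
/p/ (word-final): no rule targets it → [p].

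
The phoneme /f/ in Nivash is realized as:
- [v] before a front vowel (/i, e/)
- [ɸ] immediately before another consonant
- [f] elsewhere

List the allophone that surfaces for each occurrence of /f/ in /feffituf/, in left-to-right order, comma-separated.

[v], [ɸ], [v], [f]

Occurrence 1 (position 1): before a front vowel (/i, e/) → [v].
Occurrence 2 (position 3): immediately before another consonant → [ɸ].
Occurrence 3 (position 4): before a front vowel (/i, e/) → [v].
Occurrence 4 (position 8): no conditioning environment matches → elsewhere allophone [f].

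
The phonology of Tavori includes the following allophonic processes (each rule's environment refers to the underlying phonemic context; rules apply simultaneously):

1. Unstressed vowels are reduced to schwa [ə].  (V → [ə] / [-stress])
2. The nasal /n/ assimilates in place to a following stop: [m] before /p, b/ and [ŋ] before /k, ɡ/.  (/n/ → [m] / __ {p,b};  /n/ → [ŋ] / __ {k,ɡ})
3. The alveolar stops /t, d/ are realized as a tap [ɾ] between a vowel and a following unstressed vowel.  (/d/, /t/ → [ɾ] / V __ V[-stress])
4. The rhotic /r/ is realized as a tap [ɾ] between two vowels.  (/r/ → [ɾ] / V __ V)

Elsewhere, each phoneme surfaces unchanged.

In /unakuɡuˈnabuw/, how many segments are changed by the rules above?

Segments that undergo a rule: /u/ → [ə] (rule 1); /a/ → [ə] (rule 1); /u/ → [ə] (rule 1); /u/ → [ə] (rule 1); /u/ → [ə] (rule 1).
All other segments surface unchanged.

5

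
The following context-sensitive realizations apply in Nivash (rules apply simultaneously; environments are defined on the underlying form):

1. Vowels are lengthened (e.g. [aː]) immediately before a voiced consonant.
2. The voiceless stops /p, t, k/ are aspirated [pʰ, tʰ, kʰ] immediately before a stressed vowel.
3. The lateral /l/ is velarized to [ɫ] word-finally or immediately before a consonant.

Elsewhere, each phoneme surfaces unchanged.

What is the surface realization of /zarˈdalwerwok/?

[zaːrˈdaːɫweːrwok]

/z/ stays [z].
/a/ meets the environment for rule 1 (before a voiced consonant) → [aː].
/r/ (between /a/ and /d/): no rule targets it → [r].
/d/ — not in any rule's target class → [d].
/a/ (between /d/ and /l/) occurs before a voiced consonant → [aː] by rule 1.
/l/ — between /a/ and /w/, word-finally or immediately before a consonant — surfaces as [ɫ] (rule 3).
/w/ (between /l/ and /e/): no rule targets it → [w].
/e/ (between /w/ and /r/): before a voiced consonant, so rule 1 applies → [eː].
/r/ (between /e/ and /w/): no rule targets it → [r].
/w/ — not in any rule's target class → [w].
/o/ — between /w/ and /k/; rule 1 does not apply here → [o].
/k/ (word-final): rule 2 targets it, but not immediately before a stressed vowel → unchanged [k].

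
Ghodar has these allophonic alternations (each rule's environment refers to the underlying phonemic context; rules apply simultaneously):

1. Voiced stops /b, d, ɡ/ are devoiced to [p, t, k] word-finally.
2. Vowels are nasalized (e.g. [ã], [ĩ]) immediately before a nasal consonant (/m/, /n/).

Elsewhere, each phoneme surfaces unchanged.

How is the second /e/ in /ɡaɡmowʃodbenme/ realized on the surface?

/e/ (word-final) is in the target of rule 2 but the environment (before a nasal consonant) is not met → [e].

[e]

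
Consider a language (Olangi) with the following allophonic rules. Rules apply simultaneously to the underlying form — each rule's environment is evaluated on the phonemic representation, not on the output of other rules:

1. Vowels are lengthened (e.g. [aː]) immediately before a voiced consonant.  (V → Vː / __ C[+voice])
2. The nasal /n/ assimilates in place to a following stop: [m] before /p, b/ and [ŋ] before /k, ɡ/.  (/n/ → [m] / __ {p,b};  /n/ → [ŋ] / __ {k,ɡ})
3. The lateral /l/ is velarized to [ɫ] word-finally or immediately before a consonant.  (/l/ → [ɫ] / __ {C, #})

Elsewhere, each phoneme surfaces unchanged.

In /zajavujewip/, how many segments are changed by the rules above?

4

Segments that undergo a rule: /a/ → [aː] (rule 1); /a/ → [aː] (rule 1); /u/ → [uː] (rule 1); /e/ → [eː] (rule 1).
All other segments surface unchanged.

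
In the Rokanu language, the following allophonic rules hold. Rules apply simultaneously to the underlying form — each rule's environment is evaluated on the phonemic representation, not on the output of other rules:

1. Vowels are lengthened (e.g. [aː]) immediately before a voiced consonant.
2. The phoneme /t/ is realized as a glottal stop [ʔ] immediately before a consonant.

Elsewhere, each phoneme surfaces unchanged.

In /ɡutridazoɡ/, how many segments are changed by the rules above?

4

Segments that undergo a rule: /t/ → [ʔ] (rule 2); /i/ → [iː] (rule 1); /a/ → [aː] (rule 1); /o/ → [oː] (rule 1).
All other segments surface unchanged.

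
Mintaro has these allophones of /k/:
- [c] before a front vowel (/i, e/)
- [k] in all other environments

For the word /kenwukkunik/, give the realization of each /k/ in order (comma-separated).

[c], [k], [k], [k]

Occurrence 1 (position 1): before a front vowel → [c].
Occurrence 2 (position 6): no conditioning environment matches → elsewhere allophone [k].
Occurrence 3 (position 7): no conditioning environment matches → elsewhere allophone [k].
Occurrence 4 (position 11): no conditioning environment matches → elsewhere allophone [k].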